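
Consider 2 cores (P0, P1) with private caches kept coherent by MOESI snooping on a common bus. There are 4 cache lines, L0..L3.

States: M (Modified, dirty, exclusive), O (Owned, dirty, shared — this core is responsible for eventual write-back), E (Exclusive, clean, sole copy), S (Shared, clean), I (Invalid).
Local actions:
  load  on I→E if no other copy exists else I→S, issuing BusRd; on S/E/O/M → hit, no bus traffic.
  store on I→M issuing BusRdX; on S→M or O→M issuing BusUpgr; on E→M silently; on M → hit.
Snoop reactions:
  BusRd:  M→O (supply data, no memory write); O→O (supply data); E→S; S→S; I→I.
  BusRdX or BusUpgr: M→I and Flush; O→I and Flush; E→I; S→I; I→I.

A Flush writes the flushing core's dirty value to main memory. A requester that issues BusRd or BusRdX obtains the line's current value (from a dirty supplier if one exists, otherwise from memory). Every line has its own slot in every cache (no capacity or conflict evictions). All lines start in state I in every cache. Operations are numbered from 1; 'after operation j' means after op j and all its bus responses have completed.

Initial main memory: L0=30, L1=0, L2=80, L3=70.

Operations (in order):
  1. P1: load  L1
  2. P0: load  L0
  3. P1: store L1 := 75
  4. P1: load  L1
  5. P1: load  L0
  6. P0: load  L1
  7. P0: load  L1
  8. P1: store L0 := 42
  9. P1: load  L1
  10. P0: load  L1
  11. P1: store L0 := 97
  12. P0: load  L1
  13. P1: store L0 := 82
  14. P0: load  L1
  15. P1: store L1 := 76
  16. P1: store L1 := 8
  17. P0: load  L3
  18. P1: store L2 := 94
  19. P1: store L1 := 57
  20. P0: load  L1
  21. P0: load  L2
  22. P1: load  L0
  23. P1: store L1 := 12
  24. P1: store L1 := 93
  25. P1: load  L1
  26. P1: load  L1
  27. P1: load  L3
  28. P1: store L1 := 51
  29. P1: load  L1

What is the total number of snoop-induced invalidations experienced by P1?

1. P1: load  L1  bus=[BusRd]  L1: P0=I P1=E  mem[L1]=0
2. P0: load  L0  bus=[BusRd]  L0: P0=E P1=I  mem[L0]=30
3. P1: store L1 := 75  bus=[-]  L1: P0=I P1=M  mem[L1]=0
4. P1: load  L1  bus=[-]  L1: P0=I P1=M  mem[L1]=0
5. P1: load  L0  bus=[BusRd]  L0: P0=S P1=S  mem[L0]=30
6. P0: load  L1  bus=[BusRd]  L1: P0=S P1=O  mem[L1]=0
7. P0: load  L1  bus=[-]  L1: P0=S P1=O  mem[L1]=0
8. P1: store L0 := 42  bus=[BusUpgr]  L0: P0=I P1=M  mem[L0]=30
9. P1: load  L1  bus=[-]  L1: P0=S P1=O  mem[L1]=0
10. P0: load  L1  bus=[-]  L1: P0=S P1=O  mem[L1]=0
11. P1: store L0 := 97  bus=[-]  L0: P0=I P1=M  mem[L0]=30
12. P0: load  L1  bus=[-]  L1: P0=S P1=O  mem[L1]=0
13. P1: store L0 := 82  bus=[-]  L0: P0=I P1=M  mem[L0]=30
14. P0: load  L1  bus=[-]  L1: P0=S P1=O  mem[L1]=0
15. P1: store L1 := 76  bus=[BusUpgr]  L1: P0=I P1=M  mem[L1]=0
16. P1: store L1 := 8  bus=[-]  L1: P0=I P1=M  mem[L1]=0
17. P0: load  L3  bus=[BusRd]  L3: P0=E P1=I  mem[L3]=70
18. P1: store L2 := 94  bus=[BusRdX]  L2: P0=I P1=M  mem[L2]=80
19. P1: store L1 := 57  bus=[-]  L1: P0=I P1=M  mem[L1]=0
20. P0: load  L1  bus=[BusRd]  L1: P0=S P1=O  mem[L1]=0
21. P0: load  L2  bus=[BusRd]  L2: P0=S P1=O  mem[L2]=80
22. P1: load  L0  bus=[-]  L0: P0=I P1=M  mem[L0]=30
23. P1: store L1 := 12  bus=[BusUpgr]  L1: P0=I P1=M  mem[L1]=0
24. P1: store L1 := 93  bus=[-]  L1: P0=I P1=M  mem[L1]=0
25. P1: load  L1  bus=[-]  L1: P0=I P1=M  mem[L1]=0
26. P1: load  L1  bus=[-]  L1: P0=I P1=M  mem[L1]=0
27. P1: load  L3  bus=[BusRd]  L3: P0=S P1=S  mem[L3]=70
28. P1: store L1 := 51  bus=[-]  L1: P0=I P1=M  mem[L1]=0
29. P1: load  L1  bus=[-]  L1: P0=I P1=M  mem[L1]=0

invalidations = 0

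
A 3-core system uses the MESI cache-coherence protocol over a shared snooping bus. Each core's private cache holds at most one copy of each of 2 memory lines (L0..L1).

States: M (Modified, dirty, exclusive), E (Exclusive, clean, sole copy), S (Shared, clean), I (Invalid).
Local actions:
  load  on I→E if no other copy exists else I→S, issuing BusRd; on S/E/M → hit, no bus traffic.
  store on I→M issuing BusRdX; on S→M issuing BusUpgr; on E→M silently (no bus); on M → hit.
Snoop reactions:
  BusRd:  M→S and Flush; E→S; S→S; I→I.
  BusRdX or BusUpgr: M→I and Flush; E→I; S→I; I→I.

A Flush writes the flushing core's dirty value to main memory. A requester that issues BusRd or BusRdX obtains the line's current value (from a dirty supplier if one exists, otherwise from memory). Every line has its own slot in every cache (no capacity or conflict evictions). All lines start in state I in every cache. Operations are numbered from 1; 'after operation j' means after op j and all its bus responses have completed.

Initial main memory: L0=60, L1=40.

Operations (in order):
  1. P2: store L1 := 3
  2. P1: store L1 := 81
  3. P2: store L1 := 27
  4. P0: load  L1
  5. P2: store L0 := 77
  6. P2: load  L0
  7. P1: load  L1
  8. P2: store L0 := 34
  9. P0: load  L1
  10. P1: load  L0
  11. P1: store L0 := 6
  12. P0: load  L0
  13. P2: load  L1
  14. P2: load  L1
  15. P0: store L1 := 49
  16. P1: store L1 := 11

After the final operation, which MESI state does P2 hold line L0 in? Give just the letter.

  op1 P2: store L1 := 3 → I/I/M on L1; bus BusRdX; mem=40
  op2 P1: store L1 := 81 → I/M/I on L1; bus BusRdX Flush; mem=3
  op3 P2: store L1 := 27 → I/I/M on L1; bus BusRdX Flush; mem=81
  op4 P0: load  L1 → S/I/S on L1; bus BusRd Flush; mem=27
  op5 P2: store L0 := 77 → I/I/M on L0; bus BusRdX; mem=60
  op6 P2: load  L0 → I/I/M on L0; bus (none); mem=60
  op7 P1: load  L1 → S/S/S on L1; bus BusRd; mem=27
  op8 P2: store L0 := 34 → I/I/M on L0; bus (none); mem=60
  op9 P0: load  L1 → S/S/S on L1; bus (none); mem=27
  op10 P1: load  L0 → I/S/S on L0; bus BusRd Flush; mem=34
  op11 P1: store L0 := 6 → I/M/I on L0; bus BusUpgr; mem=34
  op12 P0: load  L0 → S/S/I on L0; bus BusRd Flush; mem=6
  op13 P2: load  L1 → S/S/S on L1; bus (none); mem=27
  op14 P2: load  L1 → S/S/S on L1; bus (none); mem=27
  op15 P0: store L1 := 49 → M/I/I on L1; bus BusUpgr; mem=27
  op16 P1: store L1 := 11 → I/M/I on L1; bus BusRdX Flush; mem=49

state = I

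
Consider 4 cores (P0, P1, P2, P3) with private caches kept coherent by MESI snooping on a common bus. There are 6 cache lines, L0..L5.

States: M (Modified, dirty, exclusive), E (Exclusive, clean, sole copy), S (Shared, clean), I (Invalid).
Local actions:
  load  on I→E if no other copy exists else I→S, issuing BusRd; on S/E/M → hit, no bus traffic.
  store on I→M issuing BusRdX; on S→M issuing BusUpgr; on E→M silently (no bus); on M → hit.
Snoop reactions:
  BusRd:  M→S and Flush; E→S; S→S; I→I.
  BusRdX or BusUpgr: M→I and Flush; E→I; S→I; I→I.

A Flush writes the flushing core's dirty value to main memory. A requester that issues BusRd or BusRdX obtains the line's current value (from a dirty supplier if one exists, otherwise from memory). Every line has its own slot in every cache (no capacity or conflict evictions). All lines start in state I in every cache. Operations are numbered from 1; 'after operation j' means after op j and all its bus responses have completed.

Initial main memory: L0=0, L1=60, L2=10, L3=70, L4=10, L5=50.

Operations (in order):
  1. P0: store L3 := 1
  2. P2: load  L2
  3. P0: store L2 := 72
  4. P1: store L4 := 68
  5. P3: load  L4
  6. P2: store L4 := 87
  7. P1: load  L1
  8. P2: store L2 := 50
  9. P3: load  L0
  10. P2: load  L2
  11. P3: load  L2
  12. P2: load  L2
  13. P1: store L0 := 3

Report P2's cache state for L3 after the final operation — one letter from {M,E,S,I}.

1. P0: store L3 := 1  bus=[BusRdX]  L3: P0=M P1=I P2=I P3=I  mem[L3]=70
2. P2: load  L2  bus=[BusRd]  L2: P0=I P1=I P2=E P3=I  mem[L2]=10
3. P0: store L2 := 72  bus=[BusRdX]  L2: P0=M P1=I P2=I P3=I  mem[L2]=10
4. P1: store L4 := 68  bus=[BusRdX]  L4: P0=I P1=M P2=I P3=I  mem[L4]=10
5. P3: load  L4  bus=[BusRd,Flush]  L4: P0=I P1=S P2=I P3=S  mem[L4]=68
6. P2: store L4 := 87  bus=[BusRdX]  L4: P0=I P1=I P2=M P3=I  mem[L4]=68
7. P1: load  L1  bus=[BusRd]  L1: P0=I P1=E P2=I P3=I  mem[L1]=60
8. P2: store L2 := 50  bus=[BusRdX,Flush]  L2: P0=I P1=I P2=M P3=I  mem[L2]=72
9. P3: load  L0  bus=[BusRd]  L0: P0=I P1=I P2=I P3=E  mem[L0]=0
10. P2: load  L2  bus=[-]  L2: P0=I P1=I P2=M P3=I  mem[L2]=72
11. P3: load  L2  bus=[BusRd,Flush]  L2: P0=I P1=I P2=S P3=S  mem[L2]=50
12. P2: load  L2  bus=[-]  L2: P0=I P1=I P2=S P3=S  mem[L2]=50
13. P1: store L0 := 3  bus=[BusRdX]  L0: P0=I P1=M P2=I P3=I  mem[L0]=0

state = I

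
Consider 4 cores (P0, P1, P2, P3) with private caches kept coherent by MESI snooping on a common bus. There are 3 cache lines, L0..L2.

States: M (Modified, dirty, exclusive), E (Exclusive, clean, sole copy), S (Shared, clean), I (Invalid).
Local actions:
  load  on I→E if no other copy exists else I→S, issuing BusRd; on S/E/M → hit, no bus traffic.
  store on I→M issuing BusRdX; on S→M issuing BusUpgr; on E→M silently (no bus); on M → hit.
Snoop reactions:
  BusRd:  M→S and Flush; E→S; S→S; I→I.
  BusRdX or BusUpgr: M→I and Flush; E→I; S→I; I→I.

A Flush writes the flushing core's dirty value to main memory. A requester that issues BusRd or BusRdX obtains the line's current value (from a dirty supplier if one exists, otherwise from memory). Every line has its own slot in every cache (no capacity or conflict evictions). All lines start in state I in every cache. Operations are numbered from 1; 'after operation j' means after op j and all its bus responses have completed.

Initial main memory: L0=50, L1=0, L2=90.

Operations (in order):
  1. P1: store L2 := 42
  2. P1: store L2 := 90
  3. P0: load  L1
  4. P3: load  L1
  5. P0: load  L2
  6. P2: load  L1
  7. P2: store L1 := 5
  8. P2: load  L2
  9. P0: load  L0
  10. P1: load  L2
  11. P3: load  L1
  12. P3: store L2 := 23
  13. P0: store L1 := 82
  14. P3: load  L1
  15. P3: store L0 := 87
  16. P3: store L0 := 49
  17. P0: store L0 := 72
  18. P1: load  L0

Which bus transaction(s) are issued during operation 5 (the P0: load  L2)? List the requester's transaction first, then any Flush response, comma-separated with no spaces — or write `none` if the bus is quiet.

bus = BusRd,Flush

step 1: P1: store L2 := 42  ⟶  IMII  (L2)  txn=BusRdX  M[L2]=90
step 2: P1: store L2 := 90  ⟶  IMII  (L2)  txn=∅  M[L2]=90
step 3: P0: load  L1  ⟶  EIII  (L1)  txn=BusRd  M[L1]=0
step 4: P3: load  L1  ⟶  SIIS  (L1)  txn=BusRd  M[L1]=0
step 5: P0: load  L2  ⟶  SSII  (L2)  txn=BusRd+Flush  M[L2]=90
step 6: P2: load  L1  ⟶  SISS  (L1)  txn=BusRd  M[L1]=0
step 7: P2: store L1 := 5  ⟶  IIMI  (L1)  txn=BusUpgr  M[L1]=0
step 8: P2: load  L2  ⟶  SSSI  (L2)  txn=BusRd  M[L2]=90
step 9: P0: load  L0  ⟶  EIII  (L0)  txn=BusRd  M[L0]=50
step 10: P1: load  L2  ⟶  SSSI  (L2)  txn=∅  M[L2]=90
step 11: P3: load  L1  ⟶  IISS  (L1)  txn=BusRd+Flush  M[L1]=5
step 12: P3: store L2 := 23  ⟶  IIIM  (L2)  txn=BusRdX  M[L2]=90
step 13: P0: store L1 := 82  ⟶  MIII  (L1)  txn=BusRdX  M[L1]=5
step 14: P3: load  L1  ⟶  SIIS  (L1)  txn=BusRd+Flush  M[L1]=82
step 15: P3: store L0 := 87  ⟶  IIIM  (L0)  txn=BusRdX  M[L0]=50
step 16: P3: store L0 := 49  ⟶  IIIM  (L0)  txn=∅  M[L0]=50
step 17: P0: store L0 := 72  ⟶  MIII  (L0)  txn=BusRdX+Flush  M[L0]=49
step 18: P1: load  L0  ⟶  SSII  (L0)  txn=BusRd+Flush  M[L0]=72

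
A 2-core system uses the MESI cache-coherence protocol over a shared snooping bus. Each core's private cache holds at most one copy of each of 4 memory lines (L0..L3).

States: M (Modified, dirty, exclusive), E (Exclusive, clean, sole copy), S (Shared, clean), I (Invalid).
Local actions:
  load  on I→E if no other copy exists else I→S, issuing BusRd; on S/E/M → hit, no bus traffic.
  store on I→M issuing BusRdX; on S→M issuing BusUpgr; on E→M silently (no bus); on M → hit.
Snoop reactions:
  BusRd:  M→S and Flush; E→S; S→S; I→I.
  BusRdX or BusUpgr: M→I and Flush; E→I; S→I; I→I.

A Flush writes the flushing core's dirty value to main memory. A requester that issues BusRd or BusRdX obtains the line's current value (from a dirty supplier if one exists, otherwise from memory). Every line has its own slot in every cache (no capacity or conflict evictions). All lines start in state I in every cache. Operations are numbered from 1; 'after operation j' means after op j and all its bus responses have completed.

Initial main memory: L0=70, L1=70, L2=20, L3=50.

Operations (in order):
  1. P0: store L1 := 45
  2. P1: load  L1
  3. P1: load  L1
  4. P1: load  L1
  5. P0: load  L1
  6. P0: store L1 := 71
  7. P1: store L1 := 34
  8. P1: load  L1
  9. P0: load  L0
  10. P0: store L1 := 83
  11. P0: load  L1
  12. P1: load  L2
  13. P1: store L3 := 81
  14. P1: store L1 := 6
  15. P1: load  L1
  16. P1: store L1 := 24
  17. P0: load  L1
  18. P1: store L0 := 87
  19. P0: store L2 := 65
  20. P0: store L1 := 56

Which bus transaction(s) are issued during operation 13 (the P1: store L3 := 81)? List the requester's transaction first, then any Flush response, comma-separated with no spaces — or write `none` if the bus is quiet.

  op1 P0: store L1 := 45 → M/I on L1; bus BusRdX; mem=70
  op2 P1: load  L1 → S/S on L1; bus BusRd Flush; mem=45
  op3 P1: load  L1 → S/S on L1; bus (none); mem=45
  op4 P1: load  L1 → S/S on L1; bus (none); mem=45
  op5 P0: load  L1 → S/S on L1; bus (none); mem=45
  op6 P0: store L1 := 71 → M/I on L1; bus BusUpgr; mem=45
  op7 P1: store L1 := 34 → I/M on L1; bus BusRdX Flush; mem=71
  op8 P1: load  L1 → I/M on L1; bus (none); mem=71
  op9 P0: load  L0 → E/I on L0; bus BusRd; mem=70
  op10 P0: store L1 := 83 → M/I on L1; bus BusRdX Flush; mem=34
  op11 P0: load  L1 → M/I on L1; bus (none); mem=34
  op12 P1: load  L2 → I/E on L2; bus BusRd; mem=20
  op13 P1: store L3 := 81 → I/M on L3; bus BusRdX; mem=50
  op14 P1: store L1 := 6 → I/M on L1; bus BusRdX Flush; mem=83
  op15 P1: load  L1 → I/M on L1; bus (none); mem=83
  op16 P1: store L1 := 24 → I/M on L1; bus (none); mem=83
  op17 P0: load  L1 → S/S on L1; bus BusRd Flush; mem=24
  op18 P1: store L0 := 87 → I/M on L0; bus BusRdX; mem=70
  op19 P0: store L2 := 65 → M/I on L2; bus BusRdX; mem=20
  op20 P0: store L1 := 56 → M/I on L1; bus BusUpgr; mem=24

bus = BusRdX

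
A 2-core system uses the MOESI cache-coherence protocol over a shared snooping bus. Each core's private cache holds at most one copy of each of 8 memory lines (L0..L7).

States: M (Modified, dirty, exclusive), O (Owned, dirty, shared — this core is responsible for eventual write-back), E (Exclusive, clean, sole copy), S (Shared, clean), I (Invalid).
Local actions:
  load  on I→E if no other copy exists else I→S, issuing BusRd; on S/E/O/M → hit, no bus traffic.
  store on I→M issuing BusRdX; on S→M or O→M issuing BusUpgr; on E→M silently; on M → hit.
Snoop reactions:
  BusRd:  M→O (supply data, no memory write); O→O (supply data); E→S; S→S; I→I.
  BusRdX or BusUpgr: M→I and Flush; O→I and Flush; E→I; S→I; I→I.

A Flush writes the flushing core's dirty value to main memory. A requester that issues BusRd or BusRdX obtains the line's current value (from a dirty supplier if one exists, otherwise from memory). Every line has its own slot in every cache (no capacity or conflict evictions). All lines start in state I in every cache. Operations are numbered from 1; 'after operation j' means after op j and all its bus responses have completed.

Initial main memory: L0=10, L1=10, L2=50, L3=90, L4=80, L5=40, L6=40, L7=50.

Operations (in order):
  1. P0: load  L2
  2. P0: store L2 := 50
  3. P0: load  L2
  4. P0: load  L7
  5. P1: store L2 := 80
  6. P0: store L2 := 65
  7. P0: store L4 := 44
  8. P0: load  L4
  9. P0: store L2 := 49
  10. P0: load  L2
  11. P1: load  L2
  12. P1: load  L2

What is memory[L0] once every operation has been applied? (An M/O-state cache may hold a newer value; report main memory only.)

[1] P0: load  L2 | P0:E(50), P1:I | bus: BusRd
[2] P0: store L2 := 50 | P0:M(50), P1:I | bus: none
[3] P0: load  L2 | P0:M(50), P1:I | bus: none
[4] P0: load  L7 | P0:E(50), P1:I | bus: BusRd
[5] P1: store L2 := 80 | P0:I, P1:M(80) | bus: BusRdX,Flush
[6] P0: store L2 := 65 | P0:M(65), P1:I | bus: BusRdX,Flush
[7] P0: store L4 := 44 | P0:M(44), P1:I | bus: BusRdX
[8] P0: load  L4 | P0:M(44), P1:I | bus: none
[9] P0: store L2 := 49 | P0:M(49), P1:I | bus: none
[10] P0: load  L2 | P0:M(49), P1:I | bus: none
[11] P1: load  L2 | P0:O(49), P1:S(49) | bus: BusRd
[12] P1: load  L2 | P0:O(49), P1:S(49) | bus: none

memory[L0] = 10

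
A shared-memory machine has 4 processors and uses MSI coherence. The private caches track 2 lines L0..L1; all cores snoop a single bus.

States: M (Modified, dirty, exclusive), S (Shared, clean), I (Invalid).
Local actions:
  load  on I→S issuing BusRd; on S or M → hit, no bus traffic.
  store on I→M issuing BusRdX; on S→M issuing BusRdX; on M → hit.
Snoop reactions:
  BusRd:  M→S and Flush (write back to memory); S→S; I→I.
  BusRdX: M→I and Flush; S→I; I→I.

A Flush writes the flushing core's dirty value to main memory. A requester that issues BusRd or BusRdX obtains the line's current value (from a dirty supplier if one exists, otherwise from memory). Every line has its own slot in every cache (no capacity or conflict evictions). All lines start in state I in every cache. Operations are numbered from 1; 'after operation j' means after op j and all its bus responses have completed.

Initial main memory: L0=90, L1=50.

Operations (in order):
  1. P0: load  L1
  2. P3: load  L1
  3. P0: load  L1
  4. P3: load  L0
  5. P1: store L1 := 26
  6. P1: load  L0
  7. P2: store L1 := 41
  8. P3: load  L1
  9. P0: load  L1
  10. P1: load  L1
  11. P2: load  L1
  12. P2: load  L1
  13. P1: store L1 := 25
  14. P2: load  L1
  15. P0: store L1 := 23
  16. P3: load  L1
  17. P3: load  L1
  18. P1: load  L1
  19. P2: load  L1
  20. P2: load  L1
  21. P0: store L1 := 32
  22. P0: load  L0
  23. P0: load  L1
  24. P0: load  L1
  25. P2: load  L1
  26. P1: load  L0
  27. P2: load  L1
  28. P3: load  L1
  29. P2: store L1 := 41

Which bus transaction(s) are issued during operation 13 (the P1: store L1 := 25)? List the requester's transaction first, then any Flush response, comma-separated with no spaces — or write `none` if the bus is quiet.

bus = BusRdX

step 1: P0: load  L1  ⟶  SIII  (L1)  txn=BusRd  M[L1]=50
step 2: P3: load  L1  ⟶  SIIS  (L1)  txn=BusRd  M[L1]=50
step 3: P0: load  L1  ⟶  SIIS  (L1)  txn=∅  M[L1]=50
step 4: P3: load  L0  ⟶  IIIS  (L0)  txn=BusRd  M[L0]=90
step 5: P1: store L1 := 26  ⟶  IMII  (L1)  txn=BusRdX  M[L1]=50
step 6: P1: load  L0  ⟶  ISIS  (L0)  txn=BusRd  M[L0]=90
step 7: P2: store L1 := 41  ⟶  IIMI  (L1)  txn=BusRdX+Flush  M[L1]=26
step 8: P3: load  L1  ⟶  IISS  (L1)  txn=BusRd+Flush  M[L1]=41
step 9: P0: load  L1  ⟶  SISS  (L1)  txn=BusRd  M[L1]=41
step 10: P1: load  L1  ⟶  SSSS  (L1)  txn=BusRd  M[L1]=41
step 11: P2: load  L1  ⟶  SSSS  (L1)  txn=∅  M[L1]=41
step 12: P2: load  L1  ⟶  SSSS  (L1)  txn=∅  M[L1]=41
step 13: P1: store L1 := 25  ⟶  IMII  (L1)  txn=BusRdX  M[L1]=41
step 14: P2: load  L1  ⟶  ISSI  (L1)  txn=BusRd+Flush  M[L1]=25
step 15: P0: store L1 := 23  ⟶  MIII  (L1)  txn=BusRdX  M[L1]=25
step 16: P3: load  L1  ⟶  SIIS  (L1)  txn=BusRd+Flush  M[L1]=23
step 17: P3: load  L1  ⟶  SIIS  (L1)  txn=∅  M[L1]=23
step 18: P1: load  L1  ⟶  SSIS  (L1)  txn=BusRd  M[L1]=23
step 19: P2: load  L1  ⟶  SSSS  (L1)  txn=BusRd  M[L1]=23
step 20: P2: load  L1  ⟶  SSSS  (L1)  txn=∅  M[L1]=23
step 21: P0: store L1 := 32  ⟶  MIII  (L1)  txn=BusRdX  M[L1]=23
step 22: P0: load  L0  ⟶  SSIS  (L0)  txn=BusRd  M[L0]=90
step 23: P0: load  L1  ⟶  MIII  (L1)  txn=∅  M[L1]=23
step 24: P0: load  L1  ⟶  MIII  (L1)  txn=∅  M[L1]=23
step 25: P2: load  L1  ⟶  SISI  (L1)  txn=BusRd+Flush  M[L1]=32
step 26: P1: load  L0  ⟶  SSIS  (L0)  txn=∅  M[L0]=90
step 27: P2: load  L1  ⟶  SISI  (L1)  txn=∅  M[L1]=32
step 28: P3: load  L1  ⟶  SISS  (L1)  txn=BusRd  M[L1]=32
step 29: P2: store L1 := 41  ⟶  IIMI  (L1)  txn=BusRdX  M[L1]=32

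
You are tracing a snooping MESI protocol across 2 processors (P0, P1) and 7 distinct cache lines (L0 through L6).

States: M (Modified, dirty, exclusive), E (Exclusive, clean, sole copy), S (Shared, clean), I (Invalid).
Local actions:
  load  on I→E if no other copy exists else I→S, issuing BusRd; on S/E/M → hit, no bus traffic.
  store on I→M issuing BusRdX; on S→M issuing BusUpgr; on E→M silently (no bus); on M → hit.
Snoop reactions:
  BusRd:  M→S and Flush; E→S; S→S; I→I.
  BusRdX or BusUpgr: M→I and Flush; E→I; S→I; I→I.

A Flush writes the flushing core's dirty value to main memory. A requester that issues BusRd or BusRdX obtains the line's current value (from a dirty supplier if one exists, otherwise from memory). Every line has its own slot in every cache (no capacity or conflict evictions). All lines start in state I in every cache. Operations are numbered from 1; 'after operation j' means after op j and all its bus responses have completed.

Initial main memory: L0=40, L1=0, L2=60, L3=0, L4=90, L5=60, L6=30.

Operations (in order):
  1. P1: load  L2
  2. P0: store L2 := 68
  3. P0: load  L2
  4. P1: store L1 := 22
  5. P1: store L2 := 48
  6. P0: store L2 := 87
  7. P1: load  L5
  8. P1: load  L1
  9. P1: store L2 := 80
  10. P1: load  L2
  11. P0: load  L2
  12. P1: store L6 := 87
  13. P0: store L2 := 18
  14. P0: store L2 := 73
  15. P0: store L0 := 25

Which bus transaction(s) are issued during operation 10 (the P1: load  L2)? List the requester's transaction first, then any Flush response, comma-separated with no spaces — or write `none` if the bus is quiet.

bus = none

1. P1: load  L2  bus=[BusRd]  L2: P0=I P1=E  mem[L2]=60
2. P0: store L2 := 68  bus=[BusRdX]  L2: P0=M P1=I  mem[L2]=60
3. P0: load  L2  bus=[-]  L2: P0=M P1=I  mem[L2]=60
4. P1: store L1 := 22  bus=[BusRdX]  L1: P0=I P1=M  mem[L1]=0
5. P1: store L2 := 48  bus=[BusRdX,Flush]  L2: P0=I P1=M  mem[L2]=68
6. P0: store L2 := 87  bus=[BusRdX,Flush]  L2: P0=M P1=I  mem[L2]=48
7. P1: load  L5  bus=[BusRd]  L5: P0=I P1=E  mem[L5]=60
8. P1: load  L1  bus=[-]  L1: P0=I P1=M  mem[L1]=0
9. P1: store L2 := 80  bus=[BusRdX,Flush]  L2: P0=I P1=M  mem[L2]=87
10. P1: load  L2  bus=[-]  L2: P0=I P1=M  mem[L2]=87
11. P0: load  L2  bus=[BusRd,Flush]  L2: P0=S P1=S  mem[L2]=80
12. P1: store L6 := 87  bus=[BusRdX]  L6: P0=I P1=M  mem[L6]=30
13. P0: store L2 := 18  bus=[BusUpgr]  L2: P0=M P1=I  mem[L2]=80
14. P0: store L2 := 73  bus=[-]  L2: P0=M P1=I  mem[L2]=80
15. P0: store L0 := 25  bus=[BusRdX]  L0: P0=M P1=I  mem[L0]=40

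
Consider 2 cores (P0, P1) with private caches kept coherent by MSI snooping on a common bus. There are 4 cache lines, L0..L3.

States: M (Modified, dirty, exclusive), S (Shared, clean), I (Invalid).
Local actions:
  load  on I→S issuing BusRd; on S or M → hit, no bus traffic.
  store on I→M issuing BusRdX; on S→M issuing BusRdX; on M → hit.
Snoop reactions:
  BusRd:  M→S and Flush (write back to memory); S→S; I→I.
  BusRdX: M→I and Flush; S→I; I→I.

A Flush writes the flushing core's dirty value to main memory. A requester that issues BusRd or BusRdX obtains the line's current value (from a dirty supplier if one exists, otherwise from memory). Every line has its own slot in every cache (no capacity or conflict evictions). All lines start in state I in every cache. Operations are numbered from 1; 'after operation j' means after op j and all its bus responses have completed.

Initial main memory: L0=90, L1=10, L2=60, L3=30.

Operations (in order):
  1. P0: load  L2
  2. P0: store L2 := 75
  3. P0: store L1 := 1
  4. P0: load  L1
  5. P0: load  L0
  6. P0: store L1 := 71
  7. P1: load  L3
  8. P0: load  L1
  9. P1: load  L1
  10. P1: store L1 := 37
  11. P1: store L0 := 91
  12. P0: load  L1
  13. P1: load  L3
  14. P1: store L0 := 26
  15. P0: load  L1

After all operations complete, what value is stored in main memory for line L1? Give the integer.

1. P0: load  L2  bus=[BusRd]  L2: P0=S P1=I  mem[L2]=60
2. P0: store L2 := 75  bus=[BusRdX]  L2: P0=M P1=I  mem[L2]=60
3. P0: store L1 := 1  bus=[BusRdX]  L1: P0=M P1=I  mem[L1]=10
4. P0: load  L1  bus=[-]  L1: P0=M P1=I  mem[L1]=10
5. P0: load  L0  bus=[BusRd]  L0: P0=S P1=I  mem[L0]=90
6. P0: store L1 := 71  bus=[-]  L1: P0=M P1=I  mem[L1]=10
7. P1: load  L3  bus=[BusRd]  L3: P0=I P1=S  mem[L3]=30
8. P0: load  L1  bus=[-]  L1: P0=M P1=I  mem[L1]=10
9. P1: load  L1  bus=[BusRd,Flush]  L1: P0=S P1=S  mem[L1]=71
10. P1: store L1 := 37  bus=[BusRdX]  L1: P0=I P1=M  mem[L1]=71
11. P1: store L0 := 91  bus=[BusRdX]  L0: P0=I P1=M  mem[L0]=90
12. P0: load  L1  bus=[BusRd,Flush]  L1: P0=S P1=S  mem[L1]=37
13. P1: load  L3  bus=[-]  L3: P0=I P1=S  mem[L3]=30
14. P1: store L0 := 26  bus=[-]  L0: P0=I P1=M  mem[L0]=90
15. P0: load  L1  bus=[-]  L1: P0=S P1=S  mem[L1]=37

memory[L1] = 37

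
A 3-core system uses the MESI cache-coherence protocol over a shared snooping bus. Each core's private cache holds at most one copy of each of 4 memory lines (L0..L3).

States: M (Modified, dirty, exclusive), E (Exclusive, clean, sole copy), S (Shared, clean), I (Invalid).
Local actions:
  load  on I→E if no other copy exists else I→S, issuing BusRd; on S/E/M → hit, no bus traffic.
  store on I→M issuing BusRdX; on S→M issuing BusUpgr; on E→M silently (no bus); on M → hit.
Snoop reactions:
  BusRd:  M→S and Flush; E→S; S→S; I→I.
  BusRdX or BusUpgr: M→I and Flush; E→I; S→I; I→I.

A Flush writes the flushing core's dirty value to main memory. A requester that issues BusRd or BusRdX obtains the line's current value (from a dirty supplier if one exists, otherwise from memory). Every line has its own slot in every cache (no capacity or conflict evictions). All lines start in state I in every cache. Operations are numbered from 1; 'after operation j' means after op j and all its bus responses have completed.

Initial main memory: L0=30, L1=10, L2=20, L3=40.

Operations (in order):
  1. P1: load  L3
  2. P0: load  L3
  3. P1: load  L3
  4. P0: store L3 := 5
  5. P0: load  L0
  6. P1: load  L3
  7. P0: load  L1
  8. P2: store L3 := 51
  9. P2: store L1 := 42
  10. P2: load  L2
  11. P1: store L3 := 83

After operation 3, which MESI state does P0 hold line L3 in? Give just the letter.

step 1: P1: load  L3  ⟶  IEI  (L3)  txn=BusRd  M[L3]=40
step 2: P0: load  L3  ⟶  SSI  (L3)  txn=BusRd  M[L3]=40
step 3: P1: load  L3  ⟶  SSI  (L3)  txn=∅  M[L3]=40
step 4: P0: store L3 := 5  ⟶  MII  (L3)  txn=BusUpgr  M[L3]=40
step 5: P0: load  L0  ⟶  EII  (L0)  txn=BusRd  M[L0]=30
step 6: P1: load  L3  ⟶  SSI  (L3)  txn=BusRd+Flush  M[L3]=5
step 7: P0: load  L1  ⟶  EII  (L1)  txn=BusRd  M[L1]=10
step 8: P2: store L3 := 51  ⟶  IIM  (L3)  txn=BusRdX  M[L3]=5
step 9: P2: store L1 := 42  ⟶  IIM  (L1)  txn=BusRdX  M[L1]=10
step 10: P2: load  L2  ⟶  IIE  (L2)  txn=BusRd  M[L2]=20
step 11: P1: store L3 := 83  ⟶  IMI  (L3)  txn=BusRdX+Flush  M[L3]=51

state = S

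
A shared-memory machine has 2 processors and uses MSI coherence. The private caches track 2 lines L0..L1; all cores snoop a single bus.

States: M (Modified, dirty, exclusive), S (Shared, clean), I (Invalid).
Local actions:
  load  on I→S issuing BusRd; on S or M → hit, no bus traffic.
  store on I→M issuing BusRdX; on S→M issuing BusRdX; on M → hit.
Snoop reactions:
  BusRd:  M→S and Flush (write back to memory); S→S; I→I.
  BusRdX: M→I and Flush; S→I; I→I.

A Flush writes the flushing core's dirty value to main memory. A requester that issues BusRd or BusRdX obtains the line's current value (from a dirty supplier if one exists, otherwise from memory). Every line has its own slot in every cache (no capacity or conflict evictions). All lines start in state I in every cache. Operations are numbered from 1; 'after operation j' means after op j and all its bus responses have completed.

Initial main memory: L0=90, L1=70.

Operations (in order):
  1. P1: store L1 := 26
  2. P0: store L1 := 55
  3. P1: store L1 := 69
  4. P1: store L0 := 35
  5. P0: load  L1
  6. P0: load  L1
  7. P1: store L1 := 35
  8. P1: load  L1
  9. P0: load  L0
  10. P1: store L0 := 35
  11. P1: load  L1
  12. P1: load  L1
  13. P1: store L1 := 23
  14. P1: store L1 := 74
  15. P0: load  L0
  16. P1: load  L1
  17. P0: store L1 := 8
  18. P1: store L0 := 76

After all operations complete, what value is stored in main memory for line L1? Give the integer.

memory[L1] = 74

step 1: P1: store L1 := 26  ⟶  IM  (L1)  txn=BusRdX  M[L1]=70
step 2: P0: store L1 := 55  ⟶  MI  (L1)  txn=BusRdX+Flush  M[L1]=26
step 3: P1: store L1 := 69  ⟶  IM  (L1)  txn=BusRdX+Flush  M[L1]=55
step 4: P1: store L0 := 35  ⟶  IM  (L0)  txn=BusRdX  M[L0]=90
step 5: P0: load  L1  ⟶  SS  (L1)  txn=BusRd+Flush  M[L1]=69
step 6: P0: load  L1  ⟶  SS  (L1)  txn=∅  M[L1]=69
step 7: P1: store L1 := 35  ⟶  IM  (L1)  txn=BusRdX  M[L1]=69
step 8: P1: load  L1  ⟶  IM  (L1)  txn=∅  M[L1]=69
step 9: P0: load  L0  ⟶  SS  (L0)  txn=BusRd+Flush  M[L0]=35
step 10: P1: store L0 := 35  ⟶  IM  (L0)  txn=BusRdX  M[L0]=35
step 11: P1: load  L1  ⟶  IM  (L1)  txn=∅  M[L1]=69
step 12: P1: load  L1  ⟶  IM  (L1)  txn=∅  M[L1]=69
step 13: P1: store L1 := 23  ⟶  IM  (L1)  txn=∅  M[L1]=69
step 14: P1: store L1 := 74  ⟶  IM  (L1)  txn=∅  M[L1]=69
step 15: P0: load  L0  ⟶  SS  (L0)  txn=BusRd+Flush  M[L0]=35
step 16: P1: load  L1  ⟶  IM  (L1)  txn=∅  M[L1]=69
step 17: P0: store L1 := 8  ⟶  MI  (L1)  txn=BusRdX+Flush  M[L1]=74
step 18: P1: store L0 := 76  ⟶  IM  (L0)  txn=BusRdX  M[L0]=35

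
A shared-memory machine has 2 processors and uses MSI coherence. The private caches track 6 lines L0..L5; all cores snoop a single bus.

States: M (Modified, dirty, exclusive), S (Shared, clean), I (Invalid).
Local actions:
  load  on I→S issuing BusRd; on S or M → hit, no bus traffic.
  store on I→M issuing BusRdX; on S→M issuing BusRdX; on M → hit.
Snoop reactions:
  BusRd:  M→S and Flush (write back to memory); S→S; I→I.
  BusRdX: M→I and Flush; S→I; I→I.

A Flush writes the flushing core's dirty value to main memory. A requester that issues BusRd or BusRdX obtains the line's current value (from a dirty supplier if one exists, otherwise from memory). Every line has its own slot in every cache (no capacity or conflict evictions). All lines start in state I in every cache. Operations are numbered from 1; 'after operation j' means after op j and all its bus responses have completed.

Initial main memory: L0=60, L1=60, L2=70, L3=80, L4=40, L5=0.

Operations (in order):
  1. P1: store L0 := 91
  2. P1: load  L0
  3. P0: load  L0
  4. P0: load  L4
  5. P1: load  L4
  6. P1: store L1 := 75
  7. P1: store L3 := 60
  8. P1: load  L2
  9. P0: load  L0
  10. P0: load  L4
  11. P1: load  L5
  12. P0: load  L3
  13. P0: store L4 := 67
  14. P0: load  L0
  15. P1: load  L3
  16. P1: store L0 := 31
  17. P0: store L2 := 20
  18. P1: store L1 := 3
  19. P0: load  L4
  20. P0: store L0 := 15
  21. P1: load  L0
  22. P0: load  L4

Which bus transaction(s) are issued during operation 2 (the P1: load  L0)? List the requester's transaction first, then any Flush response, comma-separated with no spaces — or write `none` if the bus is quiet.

bus = none

[1] P1: store L0 := 91 | P0:I, P1:M(91) | bus: BusRdX
[2] P1: load  L0 | P0:I, P1:M(91) | bus: none
[3] P0: load  L0 | P0:S(91), P1:S(91) | bus: BusRd,Flush
[4] P0: load  L4 | P0:S(40), P1:I | bus: BusRd
[5] P1: load  L4 | P0:S(40), P1:S(40) | bus: BusRd
[6] P1: store L1 := 75 | P0:I, P1:M(75) | bus: BusRdX
[7] P1: store L3 := 60 | P0:I, P1:M(60) | bus: BusRdX
[8] P1: load  L2 | P0:I, P1:S(70) | bus: BusRd
[9] P0: load  L0 | P0:S(91), P1:S(91) | bus: none
[10] P0: load  L4 | P0:S(40), P1:S(40) | bus: none
[11] P1: load  L5 | P0:I, P1:S(0) | bus: BusRd
[12] P0: load  L3 | P0:S(60), P1:S(60) | bus: BusRd,Flush
[13] P0: store L4 := 67 | P0:M(67), P1:I | bus: BusRdX
[14] P0: load  L0 | P0:S(91), P1:S(91) | bus: none
[15] P1: load  L3 | P0:S(60), P1:S(60) | bus: none
[16] P1: store L0 := 31 | P0:I, P1:M(31) | bus: BusRdX
[17] P0: store L2 := 20 | P0:M(20), P1:I | bus: BusRdX
[18] P1: store L1 := 3 | P0:I, P1:M(3) | bus: none
[19] P0: load  L4 | P0:M(67), P1:I | bus: none
[20] P0: store L0 := 15 | P0:M(15), P1:I | bus: BusRdX,Flush
[21] P1: load  L0 | P0:S(15), P1:S(15) | bus: BusRd,Flush
[22] P0: load  L4 | P0:M(67), P1:I | bus: none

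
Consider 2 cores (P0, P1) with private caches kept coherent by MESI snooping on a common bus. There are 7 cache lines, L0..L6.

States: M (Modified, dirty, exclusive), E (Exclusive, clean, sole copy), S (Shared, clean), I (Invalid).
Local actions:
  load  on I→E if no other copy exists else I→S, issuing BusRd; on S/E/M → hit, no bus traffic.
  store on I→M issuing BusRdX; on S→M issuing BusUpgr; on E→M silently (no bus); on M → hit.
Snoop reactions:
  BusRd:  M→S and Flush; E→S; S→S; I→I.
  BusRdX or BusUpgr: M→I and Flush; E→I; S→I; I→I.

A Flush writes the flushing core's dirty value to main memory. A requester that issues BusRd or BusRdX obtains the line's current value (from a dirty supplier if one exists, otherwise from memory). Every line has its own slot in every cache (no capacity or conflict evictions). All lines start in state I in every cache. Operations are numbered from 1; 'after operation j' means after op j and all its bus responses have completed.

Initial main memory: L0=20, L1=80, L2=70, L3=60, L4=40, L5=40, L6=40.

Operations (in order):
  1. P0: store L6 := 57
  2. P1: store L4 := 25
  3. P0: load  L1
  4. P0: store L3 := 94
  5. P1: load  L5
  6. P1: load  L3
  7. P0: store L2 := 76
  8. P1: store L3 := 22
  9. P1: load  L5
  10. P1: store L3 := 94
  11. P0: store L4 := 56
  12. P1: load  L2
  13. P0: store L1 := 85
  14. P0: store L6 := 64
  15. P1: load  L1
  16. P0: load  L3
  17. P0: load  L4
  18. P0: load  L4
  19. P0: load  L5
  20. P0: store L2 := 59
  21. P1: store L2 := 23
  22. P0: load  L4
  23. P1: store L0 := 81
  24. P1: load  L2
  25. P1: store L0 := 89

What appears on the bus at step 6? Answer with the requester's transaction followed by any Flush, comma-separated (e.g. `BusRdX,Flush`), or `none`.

[1] P0: store L6 := 57 | P0:M(57), P1:I | bus: BusRdX
[2] P1: store L4 := 25 | P0:I, P1:M(25) | bus: BusRdX
[3] P0: load  L1 | P0:E(80), P1:I | bus: BusRd
[4] P0: store L3 := 94 | P0:M(94), P1:I | bus: BusRdX
[5] P1: load  L5 | P0:I, P1:E(40) | bus: BusRd
[6] P1: load  L3 | P0:S(94), P1:S(94) | bus: BusRd,Flush
[7] P0: store L2 := 76 | P0:M(76), P1:I | bus: BusRdX
[8] P1: store L3 := 22 | P0:I, P1:M(22) | bus: BusUpgr
[9] P1: load  L5 | P0:I, P1:E(40) | bus: none
[10] P1: store L3 := 94 | P0:I, P1:M(94) | bus: none
[11] P0: store L4 := 56 | P0:M(56), P1:I | bus: BusRdX,Flush
[12] P1: load  L2 | P0:S(76), P1:S(76) | bus: BusRd,Flush
[13] P0: store L1 := 85 | P0:M(85), P1:I | bus: none
[14] P0: store L6 := 64 | P0:M(64), P1:I | bus: none
[15] P1: load  L1 | P0:S(85), P1:S(85) | bus: BusRd,Flush
[16] P0: load  L3 | P0:S(94), P1:S(94) | bus: BusRd,Flush
[17] P0: load  L4 | P0:M(56), P1:I | bus: none
[18] P0: load  L4 | P0:M(56), P1:I | bus: none
[19] P0: load  L5 | P0:S(40), P1:S(40) | bus: BusRd
[20] P0: store L2 := 59 | P0:M(59), P1:I | bus: BusUpgr
[21] P1: store L2 := 23 | P0:I, P1:M(23) | bus: BusRdX,Flush
[22] P0: load  L4 | P0:M(56), P1:I | bus: none
[23] P1: store L0 := 81 | P0:I, P1:M(81) | bus: BusRdX
[24] P1: load  L2 | P0:I, P1:M(23) | bus: none
[25] P1: store L0 := 89 | P0:I, P1:M(89) | bus: none

bus = BusRd,Flush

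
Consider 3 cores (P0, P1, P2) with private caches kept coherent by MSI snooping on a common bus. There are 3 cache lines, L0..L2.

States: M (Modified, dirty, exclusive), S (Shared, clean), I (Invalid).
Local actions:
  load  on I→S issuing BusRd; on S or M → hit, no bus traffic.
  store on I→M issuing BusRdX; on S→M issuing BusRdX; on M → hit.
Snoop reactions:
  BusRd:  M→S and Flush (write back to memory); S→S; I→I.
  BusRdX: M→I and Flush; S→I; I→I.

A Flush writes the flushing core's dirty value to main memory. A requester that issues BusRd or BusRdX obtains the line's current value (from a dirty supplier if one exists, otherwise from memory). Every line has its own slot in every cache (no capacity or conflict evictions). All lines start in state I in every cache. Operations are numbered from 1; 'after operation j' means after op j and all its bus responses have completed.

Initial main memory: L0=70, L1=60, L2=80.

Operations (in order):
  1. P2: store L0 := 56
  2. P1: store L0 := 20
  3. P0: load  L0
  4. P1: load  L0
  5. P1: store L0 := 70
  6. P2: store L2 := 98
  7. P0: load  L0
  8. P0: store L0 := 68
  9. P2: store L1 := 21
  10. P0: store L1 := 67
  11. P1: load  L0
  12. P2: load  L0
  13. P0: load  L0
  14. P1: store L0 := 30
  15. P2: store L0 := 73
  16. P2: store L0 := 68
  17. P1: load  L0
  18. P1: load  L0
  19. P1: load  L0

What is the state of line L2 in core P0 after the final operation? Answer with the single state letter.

1. P2: store L0 := 56  bus=[BusRdX]  L0: P0=I P1=I P2=M  mem[L0]=70
2. P1: store L0 := 20  bus=[BusRdX,Flush]  L0: P0=I P1=M P2=I  mem[L0]=56
3. P0: load  L0  bus=[BusRd,Flush]  L0: P0=S P1=S P2=I  mem[L0]=20
4. P1: load  L0  bus=[-]  L0: P0=S P1=S P2=I  mem[L0]=20
5. P1: store L0 := 70  bus=[BusRdX]  L0: P0=I P1=M P2=I  mem[L0]=20
6. P2: store L2 := 98  bus=[BusRdX]  L2: P0=I P1=I P2=M  mem[L2]=80
7. P0: load  L0  bus=[BusRd,Flush]  L0: P0=S P1=S P2=I  mem[L0]=70
8. P0: store L0 := 68  bus=[BusRdX]  L0: P0=M P1=I P2=I  mem[L0]=70
9. P2: store L1 := 21  bus=[BusRdX]  L1: P0=I P1=I P2=M  mem[L1]=60
10. P0: store L1 := 67  bus=[BusRdX,Flush]  L1: P0=M P1=I P2=I  mem[L1]=21
11. P1: load  L0  bus=[BusRd,Flush]  L0: P0=S P1=S P2=I  mem[L0]=68
12. P2: load  L0  bus=[BusRd]  L0: P0=S P1=S P2=S  mem[L0]=68
13. P0: load  L0  bus=[-]  L0: P0=S P1=S P2=S  mem[L0]=68
14. P1: store L0 := 30  bus=[BusRdX]  L0: P0=I P1=M P2=I  mem[L0]=68
15. P2: store L0 := 73  bus=[BusRdX,Flush]  L0: P0=I P1=I P2=M  mem[L0]=30
16. P2: store L0 := 68  bus=[-]  L0: P0=I P1=I P2=M  mem[L0]=30
17. P1: load  L0  bus=[BusRd,Flush]  L0: P0=I P1=S P2=S  mem[L0]=68
18. P1: load  L0  bus=[-]  L0: P0=I P1=S P2=S  mem[L0]=68
19. P1: load  L0  bus=[-]  L0: P0=I P1=S P2=S  mem[L0]=68

state = I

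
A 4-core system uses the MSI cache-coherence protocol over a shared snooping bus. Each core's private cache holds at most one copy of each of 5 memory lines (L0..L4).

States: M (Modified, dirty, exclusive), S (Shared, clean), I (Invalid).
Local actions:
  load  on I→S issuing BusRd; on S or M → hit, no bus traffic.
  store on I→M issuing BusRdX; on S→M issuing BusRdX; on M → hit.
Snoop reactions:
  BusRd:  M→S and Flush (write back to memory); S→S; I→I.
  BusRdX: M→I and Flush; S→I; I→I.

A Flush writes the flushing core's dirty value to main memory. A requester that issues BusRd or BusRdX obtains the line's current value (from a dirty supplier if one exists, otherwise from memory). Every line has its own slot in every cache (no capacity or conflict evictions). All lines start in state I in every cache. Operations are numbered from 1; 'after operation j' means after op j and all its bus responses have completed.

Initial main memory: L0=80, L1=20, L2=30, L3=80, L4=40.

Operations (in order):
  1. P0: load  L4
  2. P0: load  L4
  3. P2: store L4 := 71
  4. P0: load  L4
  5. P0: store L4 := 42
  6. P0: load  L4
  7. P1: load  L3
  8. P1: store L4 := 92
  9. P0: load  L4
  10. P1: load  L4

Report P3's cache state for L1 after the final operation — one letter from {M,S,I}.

step 1: P0: load  L4  ⟶  SIII  (L4)  txn=BusRd  M[L4]=40
step 2: P0: load  L4  ⟶  SIII  (L4)  txn=∅  M[L4]=40
step 3: P2: store L4 := 71  ⟶  IIMI  (L4)  txn=BusRdX  M[L4]=40
step 4: P0: load  L4  ⟶  SISI  (L4)  txn=BusRd+Flush  M[L4]=71
step 5: P0: store L4 := 42  ⟶  MIII  (L4)  txn=BusRdX  M[L4]=71
step 6: P0: load  L4  ⟶  MIII  (L4)  txn=∅  M[L4]=71
step 7: P1: load  L3  ⟶  ISII  (L3)  txn=BusRd  M[L3]=80
step 8: P1: store L4 := 92  ⟶  IMII  (L4)  txn=BusRdX+Flush  M[L4]=42
step 9: P0: load  L4  ⟶  SSII  (L4)  txn=BusRd+Flush  M[L4]=92
step 10: P1: load  L4  ⟶  SSII  (L4)  txn=∅  M[L4]=92

state = I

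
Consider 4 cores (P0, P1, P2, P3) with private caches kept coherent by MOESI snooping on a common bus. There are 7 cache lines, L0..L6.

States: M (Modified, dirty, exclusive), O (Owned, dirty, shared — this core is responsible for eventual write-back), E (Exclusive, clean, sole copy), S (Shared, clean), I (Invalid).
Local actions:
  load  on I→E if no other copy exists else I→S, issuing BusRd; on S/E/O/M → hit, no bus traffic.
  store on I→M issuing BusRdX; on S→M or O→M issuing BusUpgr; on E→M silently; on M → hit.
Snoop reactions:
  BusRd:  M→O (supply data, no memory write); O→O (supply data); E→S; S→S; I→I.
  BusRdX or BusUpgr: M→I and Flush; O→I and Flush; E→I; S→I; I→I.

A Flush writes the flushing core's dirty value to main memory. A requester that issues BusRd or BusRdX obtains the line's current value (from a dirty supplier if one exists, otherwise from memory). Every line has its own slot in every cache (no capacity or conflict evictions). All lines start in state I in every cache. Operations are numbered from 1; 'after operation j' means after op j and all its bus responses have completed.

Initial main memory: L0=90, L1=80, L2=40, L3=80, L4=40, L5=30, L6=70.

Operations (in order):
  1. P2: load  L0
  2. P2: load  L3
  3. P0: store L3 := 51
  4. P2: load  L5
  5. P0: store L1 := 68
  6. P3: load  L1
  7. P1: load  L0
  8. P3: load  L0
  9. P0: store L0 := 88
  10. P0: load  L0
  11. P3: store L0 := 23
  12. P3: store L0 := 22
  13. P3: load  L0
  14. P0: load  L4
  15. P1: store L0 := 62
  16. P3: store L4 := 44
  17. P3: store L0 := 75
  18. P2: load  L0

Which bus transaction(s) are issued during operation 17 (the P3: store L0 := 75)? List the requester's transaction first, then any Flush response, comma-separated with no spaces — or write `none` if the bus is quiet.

1. P2: load  L0  bus=[BusRd]  L0: P0=I P1=I P2=E P3=I  mem[L0]=90
2. P2: load  L3  bus=[BusRd]  L3: P0=I P1=I P2=E P3=I  mem[L3]=80
3. P0: store L3 := 51  bus=[BusRdX]  L3: P0=M P1=I P2=I P3=I  mem[L3]=80
4. P2: load  L5  bus=[BusRd]  L5: P0=I P1=I P2=E P3=I  mem[L5]=30
5. P0: store L1 := 68  bus=[BusRdX]  L1: P0=M P1=I P2=I P3=I  mem[L1]=80
6. P3: load  L1  bus=[BusRd]  L1: P0=O P1=I P2=I P3=S  mem[L1]=80
7. P1: load  L0  bus=[BusRd]  L0: P0=I P1=S P2=S P3=I  mem[L0]=90
8. P3: load  L0  bus=[BusRd]  L0: P0=I P1=S P2=S P3=S  mem[L0]=90
9. P0: store L0 := 88  bus=[BusRdX]  L0: P0=M P1=I P2=I P3=I  mem[L0]=90
10. P0: load  L0  bus=[-]  L0: P0=M P1=I P2=I P3=I  mem[L0]=90
11. P3: store L0 := 23  bus=[BusRdX,Flush]  L0: P0=I P1=I P2=I P3=M  mem[L0]=88
12. P3: store L0 := 22  bus=[-]  L0: P0=I P1=I P2=I P3=M  mem[L0]=88
13. P3: load  L0  bus=[-]  L0: P0=I P1=I P2=I P3=M  mem[L0]=88
14. P0: load  L4  bus=[BusRd]  L4: P0=E P1=I P2=I P3=I  mem[L4]=40
15. P1: store L0 := 62  bus=[BusRdX,Flush]  L0: P0=I P1=M P2=I P3=I  mem[L0]=22
16. P3: store L4 := 44  bus=[BusRdX]  L4: P0=I P1=I P2=I P3=M  mem[L4]=40
17. P3: store L0 := 75  bus=[BusRdX,Flush]  L0: P0=I P1=I P2=I P3=M  mem[L0]=62
18. P2: load  L0  bus=[BusRd]  L0: P0=I P1=I P2=S P3=O  mem[L0]=62

bus = BusRdX,Flush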